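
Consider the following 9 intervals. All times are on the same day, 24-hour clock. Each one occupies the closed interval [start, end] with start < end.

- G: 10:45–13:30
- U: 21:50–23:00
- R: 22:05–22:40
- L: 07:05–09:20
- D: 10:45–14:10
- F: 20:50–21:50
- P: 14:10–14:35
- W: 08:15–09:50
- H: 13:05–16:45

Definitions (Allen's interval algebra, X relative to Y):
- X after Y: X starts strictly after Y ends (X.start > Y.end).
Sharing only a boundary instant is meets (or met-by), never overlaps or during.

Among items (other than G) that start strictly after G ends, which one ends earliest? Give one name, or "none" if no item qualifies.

Target G = [10:45, 13:30].
D [10:45, 14:10] → started-by → excluded.
F [20:50, 21:50] → after → candidate.
H [13:05, 16:45] → overlapped-by → excluded.
L [07:05, 09:20] → before → excluded.
P [14:10, 14:35] → after → candidate.
R [22:05, 22:40] → after → candidate.
U [21:50, 23:00] → after → candidate.
W [08:15, 09:50] → before → excluded.
Among candidates, earliest end is 14:35 → P.

P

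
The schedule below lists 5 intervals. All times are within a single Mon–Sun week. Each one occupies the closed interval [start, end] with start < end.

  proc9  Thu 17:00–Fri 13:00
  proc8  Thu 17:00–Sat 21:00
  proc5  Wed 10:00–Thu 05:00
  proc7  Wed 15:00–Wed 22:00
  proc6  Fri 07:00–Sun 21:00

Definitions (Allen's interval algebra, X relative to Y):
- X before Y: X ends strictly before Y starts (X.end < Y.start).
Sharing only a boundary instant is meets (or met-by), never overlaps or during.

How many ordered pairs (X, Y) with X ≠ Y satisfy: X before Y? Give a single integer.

Checking all 20 ordered pairs for relation 'before'; matching pairs in alphabetical order:
(proc5, proc6): proc5 before proc6 ✓
(proc5, proc8): proc5 before proc8 ✓
(proc5, proc9): proc5 before proc9 ✓
(proc7, proc6): proc7 before proc6 ✓
(proc7, proc8): proc7 before proc8 ✓
(proc7, proc9): proc7 before proc9 ✓
Count: 6.

6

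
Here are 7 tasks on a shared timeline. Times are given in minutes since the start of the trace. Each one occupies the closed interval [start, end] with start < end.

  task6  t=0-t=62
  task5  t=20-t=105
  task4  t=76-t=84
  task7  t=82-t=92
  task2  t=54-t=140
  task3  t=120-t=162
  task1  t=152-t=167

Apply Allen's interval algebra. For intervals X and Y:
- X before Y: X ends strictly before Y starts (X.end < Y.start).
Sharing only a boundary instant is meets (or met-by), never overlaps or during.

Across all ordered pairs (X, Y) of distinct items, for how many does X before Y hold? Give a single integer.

Checking all 42 ordered pairs for relation 'before'; matching pairs in alphabetical order:
(task2, task1): task2 before task1 ✓
(task4, task1): task4 before task1 ✓
(task4, task3): task4 before task3 ✓
(task5, task1): task5 before task1 ✓
(task5, task3): task5 before task3 ✓
(task6, task1): task6 before task1 ✓
(task6, task3): task6 before task3 ✓
(task6, task4): task6 before task4 ✓
(task6, task7): task6 before task7 ✓
(task7, task1): task7 before task1 ✓
(task7, task3): task7 before task3 ✓
Count: 11.

11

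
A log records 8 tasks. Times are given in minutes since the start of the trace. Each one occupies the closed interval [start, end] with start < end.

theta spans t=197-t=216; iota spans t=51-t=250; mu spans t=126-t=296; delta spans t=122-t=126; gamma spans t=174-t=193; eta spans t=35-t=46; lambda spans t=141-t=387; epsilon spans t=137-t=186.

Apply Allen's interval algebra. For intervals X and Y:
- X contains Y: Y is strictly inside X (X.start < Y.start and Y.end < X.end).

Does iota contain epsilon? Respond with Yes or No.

Yes

iota = [t=51, t=250], epsilon = [t=137, t=186].
Actual relation of iota to epsilon: contains.
Asked whether 'contains' holds → Yes.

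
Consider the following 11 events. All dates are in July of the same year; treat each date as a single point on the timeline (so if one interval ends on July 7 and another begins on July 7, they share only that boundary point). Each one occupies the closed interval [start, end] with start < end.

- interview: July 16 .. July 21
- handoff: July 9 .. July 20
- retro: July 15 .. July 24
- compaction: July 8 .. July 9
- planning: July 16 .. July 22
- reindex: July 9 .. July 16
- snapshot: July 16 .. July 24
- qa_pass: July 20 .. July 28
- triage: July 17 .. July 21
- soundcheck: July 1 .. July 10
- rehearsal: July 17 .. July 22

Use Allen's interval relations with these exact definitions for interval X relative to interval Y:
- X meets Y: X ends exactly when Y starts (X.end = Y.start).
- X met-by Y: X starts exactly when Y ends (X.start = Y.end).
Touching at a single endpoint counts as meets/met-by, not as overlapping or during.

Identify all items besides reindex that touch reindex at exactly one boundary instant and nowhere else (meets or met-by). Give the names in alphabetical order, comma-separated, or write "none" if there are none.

Target reindex = [July 9, July 16].
compaction [July 8, July 9] → meets → yes.
handoff [July 9, July 20] → started-by → no.
interview [July 16, July 21] → met-by → yes.
planning [July 16, July 22] → met-by → yes.
qa_pass [July 20, July 28] → after → no.
rehearsal [July 17, July 22] → after → no.
retro [July 15, July 24] → overlapped-by → no.
snapshot [July 16, July 24] → met-by → yes.
soundcheck [July 1, July 10] → overlaps → no.
triage [July 17, July 21] → after → no.
Result: compaction, interview, planning, snapshot.

compaction, interview, planning, snapshot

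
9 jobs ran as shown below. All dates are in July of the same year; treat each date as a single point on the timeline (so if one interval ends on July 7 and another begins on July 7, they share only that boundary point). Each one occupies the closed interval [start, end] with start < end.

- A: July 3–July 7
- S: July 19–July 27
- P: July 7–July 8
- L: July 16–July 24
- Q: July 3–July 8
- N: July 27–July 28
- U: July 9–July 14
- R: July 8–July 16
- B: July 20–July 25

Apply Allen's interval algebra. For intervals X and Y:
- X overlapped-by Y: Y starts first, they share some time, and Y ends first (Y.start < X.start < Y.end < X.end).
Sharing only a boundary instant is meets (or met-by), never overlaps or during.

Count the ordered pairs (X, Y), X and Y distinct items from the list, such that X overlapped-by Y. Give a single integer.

2

Checking all 72 ordered pairs for relation 'overlapped-by'; matching pairs in alphabetical order:
(B, L): B overlapped-by L ✓
(S, L): S overlapped-by L ✓
Count: 2.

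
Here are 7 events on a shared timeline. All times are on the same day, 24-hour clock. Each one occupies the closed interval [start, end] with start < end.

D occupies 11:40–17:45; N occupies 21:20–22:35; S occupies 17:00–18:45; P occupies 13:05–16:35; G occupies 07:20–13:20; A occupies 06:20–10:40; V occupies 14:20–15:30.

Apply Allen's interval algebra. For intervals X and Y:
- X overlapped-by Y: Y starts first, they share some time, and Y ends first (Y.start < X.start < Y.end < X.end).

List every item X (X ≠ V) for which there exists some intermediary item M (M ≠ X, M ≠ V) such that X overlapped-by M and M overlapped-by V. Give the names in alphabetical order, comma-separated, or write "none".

none

Target V = [14:20, 15:30].
Intermediaries M with M overlapped-by V: none.
Union: none.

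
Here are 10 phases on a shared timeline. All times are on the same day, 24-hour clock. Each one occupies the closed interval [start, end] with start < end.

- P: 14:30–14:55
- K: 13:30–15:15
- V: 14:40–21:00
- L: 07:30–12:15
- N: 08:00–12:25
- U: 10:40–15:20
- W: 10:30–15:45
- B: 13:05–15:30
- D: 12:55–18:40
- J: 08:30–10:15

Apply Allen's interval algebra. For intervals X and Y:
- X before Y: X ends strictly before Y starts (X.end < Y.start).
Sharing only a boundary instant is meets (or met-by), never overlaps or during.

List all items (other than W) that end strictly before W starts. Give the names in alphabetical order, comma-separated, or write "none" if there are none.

J

Target W = [10:30, 15:45].
B [13:05, 15:30] → during → no.
D [12:55, 18:40] → overlapped-by → no.
J [08:30, 10:15] → before → yes.
K [13:30, 15:15] → during → no.
L [07:30, 12:15] → overlaps → no.
N [08:00, 12:25] → overlaps → no.
P [14:30, 14:55] → during → no.
U [10:40, 15:20] → during → no.
V [14:40, 21:00] → overlapped-by → no.
Result: J.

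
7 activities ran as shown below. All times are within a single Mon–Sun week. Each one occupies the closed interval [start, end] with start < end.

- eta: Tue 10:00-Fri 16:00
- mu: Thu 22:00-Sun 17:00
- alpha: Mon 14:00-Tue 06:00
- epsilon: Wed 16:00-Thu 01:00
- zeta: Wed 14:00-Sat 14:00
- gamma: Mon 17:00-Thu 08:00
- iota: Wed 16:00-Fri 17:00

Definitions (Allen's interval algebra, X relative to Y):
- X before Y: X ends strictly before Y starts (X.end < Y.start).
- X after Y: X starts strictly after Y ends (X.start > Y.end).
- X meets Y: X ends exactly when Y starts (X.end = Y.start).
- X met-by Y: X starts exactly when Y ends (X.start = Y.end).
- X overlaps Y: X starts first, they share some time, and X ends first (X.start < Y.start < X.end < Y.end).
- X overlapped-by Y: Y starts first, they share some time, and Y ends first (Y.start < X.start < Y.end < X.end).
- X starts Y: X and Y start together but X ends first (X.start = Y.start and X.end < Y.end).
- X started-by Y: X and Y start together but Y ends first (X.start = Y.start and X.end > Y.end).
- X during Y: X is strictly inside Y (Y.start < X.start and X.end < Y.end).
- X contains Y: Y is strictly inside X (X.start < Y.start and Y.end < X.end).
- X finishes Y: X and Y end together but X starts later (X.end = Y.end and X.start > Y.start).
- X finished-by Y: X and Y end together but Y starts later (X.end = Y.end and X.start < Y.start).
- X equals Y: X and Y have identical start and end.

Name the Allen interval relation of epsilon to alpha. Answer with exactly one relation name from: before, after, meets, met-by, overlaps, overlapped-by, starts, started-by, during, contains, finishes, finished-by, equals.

epsilon = [Wed 16:00, Thu 01:00]; alpha = [Mon 14:00, Tue 06:00].
Compare endpoints: epsilon.start > alpha.start, epsilon.start > alpha.end, epsilon.end > alpha.start, epsilon.end > alpha.end.
That pattern is 'after'.

after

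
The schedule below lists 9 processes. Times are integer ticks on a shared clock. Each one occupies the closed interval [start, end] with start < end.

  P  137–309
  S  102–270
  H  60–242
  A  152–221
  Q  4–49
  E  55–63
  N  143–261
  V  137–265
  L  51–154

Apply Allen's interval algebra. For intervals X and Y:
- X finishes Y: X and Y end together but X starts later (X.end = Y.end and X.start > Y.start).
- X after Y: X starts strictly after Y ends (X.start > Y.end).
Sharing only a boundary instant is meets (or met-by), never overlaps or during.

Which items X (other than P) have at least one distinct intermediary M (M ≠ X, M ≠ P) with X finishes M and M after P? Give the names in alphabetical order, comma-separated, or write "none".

none

Target P = [137, 309].
Intermediaries M with M after P: none.
Union: none.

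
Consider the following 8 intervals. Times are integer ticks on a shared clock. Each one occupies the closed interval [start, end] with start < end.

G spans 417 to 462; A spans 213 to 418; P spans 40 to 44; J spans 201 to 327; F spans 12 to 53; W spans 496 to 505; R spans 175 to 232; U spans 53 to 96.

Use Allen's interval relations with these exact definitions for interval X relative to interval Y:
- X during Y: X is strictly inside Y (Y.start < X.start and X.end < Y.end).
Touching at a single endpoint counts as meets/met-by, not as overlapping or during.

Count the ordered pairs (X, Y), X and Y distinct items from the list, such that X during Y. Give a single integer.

1

Checking all 56 ordered pairs for relation 'during'; matching pairs in alphabetical order:
(P, F): P during F ✓
Count: 1.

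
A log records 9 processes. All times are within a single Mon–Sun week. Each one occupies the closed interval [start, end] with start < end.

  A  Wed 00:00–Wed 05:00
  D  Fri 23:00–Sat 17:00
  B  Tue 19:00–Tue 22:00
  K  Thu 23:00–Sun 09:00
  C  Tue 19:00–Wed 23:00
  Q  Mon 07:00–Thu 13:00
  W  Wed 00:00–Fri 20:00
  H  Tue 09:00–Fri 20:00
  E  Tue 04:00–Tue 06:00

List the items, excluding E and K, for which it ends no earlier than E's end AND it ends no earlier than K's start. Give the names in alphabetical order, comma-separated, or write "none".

Conditions: its end is no earlier than E's end (X.end >= Tue 06:00) AND its end is no earlier than K's start (X.end >= Thu 23:00).
A: end Wed 05:00 >= Tue 06:00? ✓; end Wed 05:00 >= Thu 23:00? ✗ → no.
B: end Tue 22:00 >= Tue 06:00? ✓; end Tue 22:00 >= Thu 23:00? ✗ → no.
C: end Wed 23:00 >= Tue 06:00? ✓; end Wed 23:00 >= Thu 23:00? ✗ → no.
D: end Sat 17:00 >= Tue 06:00? ✓; end Sat 17:00 >= Thu 23:00? ✓ → yes.
H: end Fri 20:00 >= Tue 06:00? ✓; end Fri 20:00 >= Thu 23:00? ✓ → yes.
Q: end Thu 13:00 >= Tue 06:00? ✓; end Thu 13:00 >= Thu 23:00? ✗ → no.
W: end Fri 20:00 >= Tue 06:00? ✓; end Fri 20:00 >= Thu 23:00? ✓ → yes.
Result: D, H, W.

D, H, W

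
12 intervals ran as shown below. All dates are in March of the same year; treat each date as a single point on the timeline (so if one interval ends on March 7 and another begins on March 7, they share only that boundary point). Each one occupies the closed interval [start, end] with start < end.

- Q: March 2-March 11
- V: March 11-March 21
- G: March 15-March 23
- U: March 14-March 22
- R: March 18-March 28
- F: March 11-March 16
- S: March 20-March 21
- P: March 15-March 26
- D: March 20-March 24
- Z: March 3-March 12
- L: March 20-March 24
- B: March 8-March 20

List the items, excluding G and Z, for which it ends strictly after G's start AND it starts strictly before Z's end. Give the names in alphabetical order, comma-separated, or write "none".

Conditions: its end is strictly after G's start (X.end > March 15) AND its start is strictly before Z's end (X.start < March 12).
B: end March 20 > March 15? ✓; start March 8 < March 12? ✓ → yes.
D: end March 24 > March 15? ✓; start March 20 < March 12? ✗ → no.
F: end March 16 > March 15? ✓; start March 11 < March 12? ✓ → yes.
L: end March 24 > March 15? ✓; start March 20 < March 12? ✗ → no.
P: end March 26 > March 15? ✓; start March 15 < March 12? ✗ → no.
Q: end March 11 > March 15? ✗; start March 2 < March 12? ✓ → no.
R: end March 28 > March 15? ✓; start March 18 < March 12? ✗ → no.
S: end March 21 > March 15? ✓; start March 20 < March 12? ✗ → no.
U: end March 22 > March 15? ✓; start March 14 < March 12? ✗ → no.
V: end March 21 > March 15? ✓; start March 11 < March 12? ✓ → yes.
Result: B, F, V.

B, F, V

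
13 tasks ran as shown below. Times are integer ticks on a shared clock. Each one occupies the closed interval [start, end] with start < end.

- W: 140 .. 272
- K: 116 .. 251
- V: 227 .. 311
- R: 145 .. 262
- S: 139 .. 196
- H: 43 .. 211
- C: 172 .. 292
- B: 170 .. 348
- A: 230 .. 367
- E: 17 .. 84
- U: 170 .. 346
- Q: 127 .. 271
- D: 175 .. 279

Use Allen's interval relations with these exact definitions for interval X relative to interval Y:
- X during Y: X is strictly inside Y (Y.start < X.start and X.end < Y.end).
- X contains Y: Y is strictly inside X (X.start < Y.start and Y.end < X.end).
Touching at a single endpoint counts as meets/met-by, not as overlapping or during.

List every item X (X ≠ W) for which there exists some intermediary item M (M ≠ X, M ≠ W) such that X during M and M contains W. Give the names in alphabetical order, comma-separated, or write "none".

Target W = [140, 272].
Intermediaries M with M contains W: none.
Union: none.

none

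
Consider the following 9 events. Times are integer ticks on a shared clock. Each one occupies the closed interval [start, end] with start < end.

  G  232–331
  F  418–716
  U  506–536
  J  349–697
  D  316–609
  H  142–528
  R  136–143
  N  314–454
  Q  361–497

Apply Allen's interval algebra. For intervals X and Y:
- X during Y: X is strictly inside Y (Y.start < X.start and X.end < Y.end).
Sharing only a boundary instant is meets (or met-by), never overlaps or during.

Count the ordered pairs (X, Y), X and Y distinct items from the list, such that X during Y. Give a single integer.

Checking all 72 ordered pairs for relation 'during'; matching pairs in alphabetical order:
(G, H): G during H ✓
(N, H): N during H ✓
(Q, D): Q during D ✓
(Q, H): Q during H ✓
(Q, J): Q during J ✓
(U, D): U during D ✓
(U, F): U during F ✓
(U, J): U during J ✓
Count: 8.

8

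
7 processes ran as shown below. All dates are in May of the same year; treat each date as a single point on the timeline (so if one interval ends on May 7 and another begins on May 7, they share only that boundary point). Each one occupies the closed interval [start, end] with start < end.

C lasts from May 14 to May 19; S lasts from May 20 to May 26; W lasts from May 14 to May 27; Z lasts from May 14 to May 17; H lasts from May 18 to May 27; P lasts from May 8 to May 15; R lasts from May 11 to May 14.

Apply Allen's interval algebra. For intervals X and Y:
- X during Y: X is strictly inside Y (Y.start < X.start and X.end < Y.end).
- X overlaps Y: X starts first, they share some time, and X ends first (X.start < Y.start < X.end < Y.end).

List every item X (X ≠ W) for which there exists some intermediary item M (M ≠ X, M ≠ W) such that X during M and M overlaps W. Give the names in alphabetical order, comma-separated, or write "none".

R

Target W = [May 14, May 27].
Intermediaries M with M overlaps W: P.
Via P — items with X during P: R.
Union: R.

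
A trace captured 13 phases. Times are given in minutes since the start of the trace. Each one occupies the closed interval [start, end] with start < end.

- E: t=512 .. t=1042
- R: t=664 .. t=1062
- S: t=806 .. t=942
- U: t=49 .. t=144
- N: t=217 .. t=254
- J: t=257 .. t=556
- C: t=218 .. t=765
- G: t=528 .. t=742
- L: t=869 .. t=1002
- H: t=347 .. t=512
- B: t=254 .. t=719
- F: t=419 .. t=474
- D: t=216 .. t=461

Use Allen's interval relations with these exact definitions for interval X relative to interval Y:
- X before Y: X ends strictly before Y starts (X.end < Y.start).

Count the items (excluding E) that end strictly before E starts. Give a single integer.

Target E = [t=512, t=1042].
B [t=254, t=719] → overlaps → no.
C [t=218, t=765] → overlaps → no.
D [t=216, t=461] → before → counts.
F [t=419, t=474] → before → counts.
G [t=528, t=742] → during → no.
H [t=347, t=512] → meets → no.
J [t=257, t=556] → overlaps → no.
L [t=869, t=1002] → during → no.
N [t=217, t=254] → before → counts.
R [t=664, t=1062] → overlapped-by → no.
S [t=806, t=942] → during → no.
U [t=49, t=144] → before → counts.
Total: 4.

4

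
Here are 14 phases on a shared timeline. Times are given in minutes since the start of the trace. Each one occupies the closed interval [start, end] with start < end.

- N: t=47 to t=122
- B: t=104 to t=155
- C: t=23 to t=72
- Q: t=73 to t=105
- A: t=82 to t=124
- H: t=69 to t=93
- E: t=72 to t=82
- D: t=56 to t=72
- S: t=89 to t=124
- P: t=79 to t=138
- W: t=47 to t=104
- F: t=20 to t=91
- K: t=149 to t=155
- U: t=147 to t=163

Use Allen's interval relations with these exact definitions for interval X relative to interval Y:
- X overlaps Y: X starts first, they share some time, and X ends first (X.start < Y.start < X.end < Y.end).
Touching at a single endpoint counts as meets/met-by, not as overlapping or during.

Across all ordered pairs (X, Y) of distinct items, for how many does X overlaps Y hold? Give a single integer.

33

Checking all 182 ordered pairs for relation 'overlaps'; matching pairs in alphabetical order:
(A, B): A overlaps B ✓
(B, U): B overlaps U ✓
(C, H): C overlaps H ✓
(C, N): C overlaps N ✓
(C, W): C overlaps W ✓
(D, H): D overlaps H ✓
(E, P): E overlaps P ✓
(E, Q): E overlaps Q ✓
(F, A): F overlaps A ✓
(F, H): F overlaps H ✓
(F, N): F overlaps N ✓
(F, P): F overlaps P ✓
(F, Q): F overlaps Q ✓
(F, S): F overlaps S ✓
(F, W): F overlaps W ✓
(H, A): H overlaps A ✓
(H, P): H overlaps P ✓
(H, Q): H overlaps Q ✓
(H, S): H overlaps S ✓
(N, A): N overlaps A ✓
(N, B): N overlaps B ✓
(N, P): N overlaps P ✓
(N, S): N overlaps S ✓
(P, B): P overlaps B ✓
... plus 9 further pairs not listed.
Count: 33.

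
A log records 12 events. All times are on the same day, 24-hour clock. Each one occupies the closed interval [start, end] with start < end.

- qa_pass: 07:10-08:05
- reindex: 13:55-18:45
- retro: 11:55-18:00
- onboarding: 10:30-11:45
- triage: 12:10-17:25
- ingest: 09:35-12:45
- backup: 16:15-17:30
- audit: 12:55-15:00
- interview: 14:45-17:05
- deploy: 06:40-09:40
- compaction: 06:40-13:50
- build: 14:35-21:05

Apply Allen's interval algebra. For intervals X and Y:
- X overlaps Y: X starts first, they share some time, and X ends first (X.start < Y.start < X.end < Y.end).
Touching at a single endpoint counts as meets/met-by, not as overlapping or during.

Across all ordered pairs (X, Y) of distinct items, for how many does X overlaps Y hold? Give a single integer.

16

Checking all 132 ordered pairs for relation 'overlaps'; matching pairs in alphabetical order:
(audit, build): audit overlaps build ✓
(audit, interview): audit overlaps interview ✓
(audit, reindex): audit overlaps reindex ✓
(compaction, audit): compaction overlaps audit ✓
(compaction, retro): compaction overlaps retro ✓
(compaction, triage): compaction overlaps triage ✓
(deploy, ingest): deploy overlaps ingest ✓
(ingest, retro): ingest overlaps retro ✓
(ingest, triage): ingest overlaps triage ✓
(interview, backup): interview overlaps backup ✓
(reindex, build): reindex overlaps build ✓
(retro, build): retro overlaps build ✓
(retro, reindex): retro overlaps reindex ✓
(triage, backup): triage overlaps backup ✓
(triage, build): triage overlaps build ✓
(triage, reindex): triage overlaps reindex ✓
Count: 16.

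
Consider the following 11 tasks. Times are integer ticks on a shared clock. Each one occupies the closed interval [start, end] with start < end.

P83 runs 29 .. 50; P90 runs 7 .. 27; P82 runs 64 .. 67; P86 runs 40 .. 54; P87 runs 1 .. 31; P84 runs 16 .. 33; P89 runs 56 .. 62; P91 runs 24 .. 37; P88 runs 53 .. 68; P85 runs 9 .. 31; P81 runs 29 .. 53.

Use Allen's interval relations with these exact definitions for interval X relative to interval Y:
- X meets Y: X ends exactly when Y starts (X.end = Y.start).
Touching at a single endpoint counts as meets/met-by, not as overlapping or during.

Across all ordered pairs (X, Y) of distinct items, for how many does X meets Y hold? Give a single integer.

Checking all 110 ordered pairs for relation 'meets'; matching pairs in alphabetical order:
(P81, P88): P81 meets P88 ✓
Count: 1.

1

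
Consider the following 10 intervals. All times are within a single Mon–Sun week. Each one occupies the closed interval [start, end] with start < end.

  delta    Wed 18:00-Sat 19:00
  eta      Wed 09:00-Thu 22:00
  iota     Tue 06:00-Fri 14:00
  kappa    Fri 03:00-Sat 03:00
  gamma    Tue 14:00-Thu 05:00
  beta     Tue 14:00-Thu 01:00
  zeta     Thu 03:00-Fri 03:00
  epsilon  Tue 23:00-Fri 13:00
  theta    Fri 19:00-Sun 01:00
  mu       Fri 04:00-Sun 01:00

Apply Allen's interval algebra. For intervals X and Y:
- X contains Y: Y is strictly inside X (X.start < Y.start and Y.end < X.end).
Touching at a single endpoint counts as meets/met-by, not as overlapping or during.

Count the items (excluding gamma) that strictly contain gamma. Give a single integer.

Target gamma = [Tue 14:00, Thu 05:00].
beta [Tue 14:00, Thu 01:00] → starts → no.
delta [Wed 18:00, Sat 19:00] → overlapped-by → no.
epsilon [Tue 23:00, Fri 13:00] → overlapped-by → no.
eta [Wed 09:00, Thu 22:00] → overlapped-by → no.
iota [Tue 06:00, Fri 14:00] → contains → counts.
kappa [Fri 03:00, Sat 03:00] → after → no.
mu [Fri 04:00, Sun 01:00] → after → no.
theta [Fri 19:00, Sun 01:00] → after → no.
zeta [Thu 03:00, Fri 03:00] → overlapped-by → no.
Total: 1.

1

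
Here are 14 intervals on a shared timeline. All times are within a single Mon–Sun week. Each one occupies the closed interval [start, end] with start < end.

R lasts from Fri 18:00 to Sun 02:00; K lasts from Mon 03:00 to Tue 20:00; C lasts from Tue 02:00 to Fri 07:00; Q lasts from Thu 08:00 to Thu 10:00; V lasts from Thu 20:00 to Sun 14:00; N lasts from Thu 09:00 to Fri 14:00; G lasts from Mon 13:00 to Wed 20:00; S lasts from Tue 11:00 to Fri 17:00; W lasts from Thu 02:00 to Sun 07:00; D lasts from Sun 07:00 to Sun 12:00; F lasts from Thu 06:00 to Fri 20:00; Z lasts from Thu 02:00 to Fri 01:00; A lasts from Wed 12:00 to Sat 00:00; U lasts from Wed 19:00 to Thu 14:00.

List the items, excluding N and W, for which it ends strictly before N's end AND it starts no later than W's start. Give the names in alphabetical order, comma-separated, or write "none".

C, G, K, U, Z

Conditions: its end is strictly before N's end (X.end < Fri 14:00) AND its start is no later than W's start (X.start <= Thu 02:00).
A: end Sat 00:00 < Fri 14:00? ✗; start Wed 12:00 <= Thu 02:00? ✓ → no.
C: end Fri 07:00 < Fri 14:00? ✓; start Tue 02:00 <= Thu 02:00? ✓ → yes.
D: end Sun 12:00 < Fri 14:00? ✗; start Sun 07:00 <= Thu 02:00? ✗ → no.
F: end Fri 20:00 < Fri 14:00? ✗; start Thu 06:00 <= Thu 02:00? ✗ → no.
G: end Wed 20:00 < Fri 14:00? ✓; start Mon 13:00 <= Thu 02:00? ✓ → yes.
K: end Tue 20:00 < Fri 14:00? ✓; start Mon 03:00 <= Thu 02:00? ✓ → yes.
Q: end Thu 10:00 < Fri 14:00? ✓; start Thu 08:00 <= Thu 02:00? ✗ → no.
R: end Sun 02:00 < Fri 14:00? ✗; start Fri 18:00 <= Thu 02:00? ✗ → no.
S: end Fri 17:00 < Fri 14:00? ✗; start Tue 11:00 <= Thu 02:00? ✓ → no.
U: end Thu 14:00 < Fri 14:00? ✓; start Wed 19:00 <= Thu 02:00? ✓ → yes.
V: end Sun 14:00 < Fri 14:00? ✗; start Thu 20:00 <= Thu 02:00? ✗ → no.
Z: end Fri 01:00 < Fri 14:00? ✓; start Thu 02:00 <= Thu 02:00? ✓ → yes.
Result: C, G, K, U, Z.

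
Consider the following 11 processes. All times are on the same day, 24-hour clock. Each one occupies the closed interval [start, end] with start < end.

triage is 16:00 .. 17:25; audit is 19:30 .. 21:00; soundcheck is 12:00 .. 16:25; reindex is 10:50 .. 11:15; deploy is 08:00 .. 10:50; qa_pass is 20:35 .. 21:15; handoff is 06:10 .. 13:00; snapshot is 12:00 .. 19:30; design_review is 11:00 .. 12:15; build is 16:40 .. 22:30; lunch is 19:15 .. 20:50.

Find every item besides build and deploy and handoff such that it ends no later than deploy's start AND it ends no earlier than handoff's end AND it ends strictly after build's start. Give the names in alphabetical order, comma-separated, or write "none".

none

Conditions: its end is no later than deploy's start (X.end <= 08:00) AND its end is no earlier than handoff's end (X.end >= 13:00) AND its end is strictly after build's start (X.end > 16:40).
audit: end 21:00 <= 08:00? ✗; end 21:00 >= 13:00? ✓; end 21:00 > 16:40? ✓ → no.
design_review: end 12:15 <= 08:00? ✗; end 12:15 >= 13:00? ✗; end 12:15 > 16:40? ✗ → no.
lunch: end 20:50 <= 08:00? ✗; end 20:50 >= 13:00? ✓; end 20:50 > 16:40? ✓ → no.
qa_pass: end 21:15 <= 08:00? ✗; end 21:15 >= 13:00? ✓; end 21:15 > 16:40? ✓ → no.
reindex: end 11:15 <= 08:00? ✗; end 11:15 >= 13:00? ✗; end 11:15 > 16:40? ✗ → no.
snapshot: end 19:30 <= 08:00? ✗; end 19:30 >= 13:00? ✓; end 19:30 > 16:40? ✓ → no.
soundcheck: end 16:25 <= 08:00? ✗; end 16:25 >= 13:00? ✓; end 16:25 > 16:40? ✗ → no.
triage: end 17:25 <= 08:00? ✗; end 17:25 >= 13:00? ✓; end 17:25 > 16:40? ✓ → no.
Result: none.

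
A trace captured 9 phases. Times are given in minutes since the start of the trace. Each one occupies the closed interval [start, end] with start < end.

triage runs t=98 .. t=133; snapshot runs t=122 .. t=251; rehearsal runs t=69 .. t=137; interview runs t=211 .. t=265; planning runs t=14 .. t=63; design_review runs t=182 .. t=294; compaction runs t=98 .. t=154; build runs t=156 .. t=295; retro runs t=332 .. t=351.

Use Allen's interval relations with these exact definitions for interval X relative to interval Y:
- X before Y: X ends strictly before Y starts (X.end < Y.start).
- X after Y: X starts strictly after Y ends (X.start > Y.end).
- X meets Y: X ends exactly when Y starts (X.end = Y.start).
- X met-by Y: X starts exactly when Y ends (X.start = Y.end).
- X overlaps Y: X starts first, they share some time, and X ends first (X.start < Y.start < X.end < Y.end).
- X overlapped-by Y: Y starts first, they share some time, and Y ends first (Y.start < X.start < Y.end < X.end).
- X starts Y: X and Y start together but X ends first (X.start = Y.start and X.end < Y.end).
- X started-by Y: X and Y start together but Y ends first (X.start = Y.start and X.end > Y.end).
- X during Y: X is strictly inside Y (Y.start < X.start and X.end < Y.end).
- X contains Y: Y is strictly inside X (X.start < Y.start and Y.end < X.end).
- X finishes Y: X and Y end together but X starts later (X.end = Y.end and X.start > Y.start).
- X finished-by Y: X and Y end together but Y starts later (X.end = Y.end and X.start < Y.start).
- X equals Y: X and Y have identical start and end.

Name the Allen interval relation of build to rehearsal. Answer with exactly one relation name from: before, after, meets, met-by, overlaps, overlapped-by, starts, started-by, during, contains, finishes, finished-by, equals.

after

build = [t=156, t=295]; rehearsal = [t=69, t=137].
Compare endpoints: build.start > rehearsal.start, build.start > rehearsal.end, build.end > rehearsal.start, build.end > rehearsal.end.
That pattern is 'after'.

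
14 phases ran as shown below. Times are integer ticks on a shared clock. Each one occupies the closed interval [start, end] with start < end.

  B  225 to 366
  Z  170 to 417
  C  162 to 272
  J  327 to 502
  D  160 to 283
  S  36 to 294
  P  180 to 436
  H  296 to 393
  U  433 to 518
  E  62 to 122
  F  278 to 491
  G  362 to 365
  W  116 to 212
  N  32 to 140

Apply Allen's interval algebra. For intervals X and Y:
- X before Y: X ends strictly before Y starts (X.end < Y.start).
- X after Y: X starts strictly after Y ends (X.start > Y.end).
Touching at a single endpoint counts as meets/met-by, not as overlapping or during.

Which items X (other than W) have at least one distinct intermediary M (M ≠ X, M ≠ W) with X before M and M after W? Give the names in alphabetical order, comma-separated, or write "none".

Target W = [116, 212].
Intermediaries M with M after W: B, F, G, H, J, U.
Via B — items with X before B: E, N.
Via F — items with X before F: C, E, N.
Via G — items with X before G: C, D, E, N, S.
Via H — items with X before H: C, D, E, N, S.
Via J — items with X before J: C, D, E, N, S.
Via U — items with X before U: B, C, D, E, G, H, N, S, Z.
Union: B, C, D, E, G, H, N, S, Z.

B, C, D, E, G, H, N, S, Z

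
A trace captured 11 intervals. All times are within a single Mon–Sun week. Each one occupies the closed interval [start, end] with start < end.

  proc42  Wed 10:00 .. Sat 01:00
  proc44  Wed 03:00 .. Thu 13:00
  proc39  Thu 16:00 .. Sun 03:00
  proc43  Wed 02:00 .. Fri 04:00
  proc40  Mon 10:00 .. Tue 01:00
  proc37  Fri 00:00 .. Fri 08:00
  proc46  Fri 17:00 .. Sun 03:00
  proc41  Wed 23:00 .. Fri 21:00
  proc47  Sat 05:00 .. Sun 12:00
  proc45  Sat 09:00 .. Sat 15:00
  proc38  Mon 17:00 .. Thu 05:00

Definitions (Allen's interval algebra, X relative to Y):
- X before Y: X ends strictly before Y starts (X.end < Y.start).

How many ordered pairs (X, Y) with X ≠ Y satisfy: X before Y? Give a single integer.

Checking all 110 ordered pairs for relation 'before'; matching pairs in alphabetical order:
(proc37, proc45): proc37 before proc45 ✓
(proc37, proc46): proc37 before proc46 ✓
(proc37, proc47): proc37 before proc47 ✓
(proc38, proc37): proc38 before proc37 ✓
(proc38, proc39): proc38 before proc39 ✓
(proc38, proc45): proc38 before proc45 ✓
(proc38, proc46): proc38 before proc46 ✓
(proc38, proc47): proc38 before proc47 ✓
(proc40, proc37): proc40 before proc37 ✓
(proc40, proc39): proc40 before proc39 ✓
(proc40, proc41): proc40 before proc41 ✓
(proc40, proc42): proc40 before proc42 ✓
(proc40, proc43): proc40 before proc43 ✓
(proc40, proc44): proc40 before proc44 ✓
(proc40, proc45): proc40 before proc45 ✓
(proc40, proc46): proc40 before proc46 ✓
(proc40, proc47): proc40 before proc47 ✓
(proc41, proc45): proc41 before proc45 ✓
(proc41, proc47): proc41 before proc47 ✓
(proc42, proc45): proc42 before proc45 ✓
(proc42, proc47): proc42 before proc47 ✓
(proc43, proc45): proc43 before proc45 ✓
(proc43, proc46): proc43 before proc46 ✓
(proc43, proc47): proc43 before proc47 ✓
... plus 5 further pairs not listed.
Count: 29.

29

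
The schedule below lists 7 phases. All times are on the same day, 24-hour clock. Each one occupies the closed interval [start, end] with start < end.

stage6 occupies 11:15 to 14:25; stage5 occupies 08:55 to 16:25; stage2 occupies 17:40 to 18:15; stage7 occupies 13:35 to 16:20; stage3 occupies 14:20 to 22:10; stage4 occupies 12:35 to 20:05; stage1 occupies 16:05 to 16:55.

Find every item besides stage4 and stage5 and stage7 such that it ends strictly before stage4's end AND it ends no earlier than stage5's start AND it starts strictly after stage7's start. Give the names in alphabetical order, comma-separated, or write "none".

stage1, stage2

Conditions: its end is strictly before stage4's end (X.end < 20:05) AND its end is no earlier than stage5's start (X.end >= 08:55) AND its start is strictly after stage7's start (X.start > 13:35).
stage1: end 16:55 < 20:05? ✓; end 16:55 >= 08:55? ✓; start 16:05 > 13:35? ✓ → yes.
stage2: end 18:15 < 20:05? ✓; end 18:15 >= 08:55? ✓; start 17:40 > 13:35? ✓ → yes.
stage3: end 22:10 < 20:05? ✗; end 22:10 >= 08:55? ✓; start 14:20 > 13:35? ✓ → no.
stage6: end 14:25 < 20:05? ✓; end 14:25 >= 08:55? ✓; start 11:15 > 13:35? ✗ → no.
Result: stage1, stage2.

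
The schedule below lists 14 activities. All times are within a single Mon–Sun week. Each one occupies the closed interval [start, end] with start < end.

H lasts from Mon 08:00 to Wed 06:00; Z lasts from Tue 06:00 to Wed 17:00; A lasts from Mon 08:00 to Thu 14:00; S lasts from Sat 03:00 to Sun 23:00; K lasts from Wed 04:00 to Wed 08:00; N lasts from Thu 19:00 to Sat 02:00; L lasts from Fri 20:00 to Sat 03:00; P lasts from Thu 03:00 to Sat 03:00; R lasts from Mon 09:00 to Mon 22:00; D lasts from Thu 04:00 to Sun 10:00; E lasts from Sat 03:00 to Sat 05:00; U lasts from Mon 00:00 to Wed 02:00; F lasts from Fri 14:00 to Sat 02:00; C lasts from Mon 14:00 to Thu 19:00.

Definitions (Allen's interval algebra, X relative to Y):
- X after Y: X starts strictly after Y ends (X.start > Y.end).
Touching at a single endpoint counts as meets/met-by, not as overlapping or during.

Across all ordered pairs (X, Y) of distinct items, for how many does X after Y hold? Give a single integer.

51

Checking all 182 ordered pairs for relation 'after'; matching pairs in alphabetical order:
(D, H): D after H ✓
(D, K): D after K ✓
(D, R): D after R ✓
(D, U): D after U ✓
(D, Z): D after Z ✓
(E, A): E after A ✓
(E, C): E after C ✓
(E, F): E after F ✓
(E, H): E after H ✓
(E, K): E after K ✓
(E, N): E after N ✓
(E, R): E after R ✓
(E, U): E after U ✓
(E, Z): E after Z ✓
(F, A): F after A ✓
(F, C): F after C ✓
(F, H): F after H ✓
(F, K): F after K ✓
(F, R): F after R ✓
(F, U): F after U ✓
(F, Z): F after Z ✓
(K, R): K after R ✓
(K, U): K after U ✓
(L, A): L after A ✓
... plus 27 further pairs not listed.
Count: 51.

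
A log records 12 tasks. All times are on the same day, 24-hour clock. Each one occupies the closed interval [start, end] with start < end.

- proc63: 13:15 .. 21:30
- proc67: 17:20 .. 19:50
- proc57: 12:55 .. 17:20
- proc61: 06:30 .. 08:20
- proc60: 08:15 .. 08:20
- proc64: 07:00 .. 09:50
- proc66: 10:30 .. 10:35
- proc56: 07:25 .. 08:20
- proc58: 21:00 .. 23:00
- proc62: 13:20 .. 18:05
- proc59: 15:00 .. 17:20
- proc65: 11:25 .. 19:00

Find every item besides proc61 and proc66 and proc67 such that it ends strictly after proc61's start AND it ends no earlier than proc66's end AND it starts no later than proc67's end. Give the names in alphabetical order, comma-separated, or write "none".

proc57, proc59, proc62, proc63, proc65

Conditions: its end is strictly after proc61's start (X.end > 06:30) AND its end is no earlier than proc66's end (X.end >= 10:35) AND its start is no later than proc67's end (X.start <= 19:50).
proc56: end 08:20 > 06:30? ✓; end 08:20 >= 10:35? ✗; start 07:25 <= 19:50? ✓ → no.
proc57: end 17:20 > 06:30? ✓; end 17:20 >= 10:35? ✓; start 12:55 <= 19:50? ✓ → yes.
proc58: end 23:00 > 06:30? ✓; end 23:00 >= 10:35? ✓; start 21:00 <= 19:50? ✗ → no.
proc59: end 17:20 > 06:30? ✓; end 17:20 >= 10:35? ✓; start 15:00 <= 19:50? ✓ → yes.
proc60: end 08:20 > 06:30? ✓; end 08:20 >= 10:35? ✗; start 08:15 <= 19:50? ✓ → no.
proc62: end 18:05 > 06:30? ✓; end 18:05 >= 10:35? ✓; start 13:20 <= 19:50? ✓ → yes.
proc63: end 21:30 > 06:30? ✓; end 21:30 >= 10:35? ✓; start 13:15 <= 19:50? ✓ → yes.
proc64: end 09:50 > 06:30? ✓; end 09:50 >= 10:35? ✗; start 07:00 <= 19:50? ✓ → no.
proc65: end 19:00 > 06:30? ✓; end 19:00 >= 10:35? ✓; start 11:25 <= 19:50? ✓ → yes.
Result: proc57, proc59, proc62, proc63, proc65.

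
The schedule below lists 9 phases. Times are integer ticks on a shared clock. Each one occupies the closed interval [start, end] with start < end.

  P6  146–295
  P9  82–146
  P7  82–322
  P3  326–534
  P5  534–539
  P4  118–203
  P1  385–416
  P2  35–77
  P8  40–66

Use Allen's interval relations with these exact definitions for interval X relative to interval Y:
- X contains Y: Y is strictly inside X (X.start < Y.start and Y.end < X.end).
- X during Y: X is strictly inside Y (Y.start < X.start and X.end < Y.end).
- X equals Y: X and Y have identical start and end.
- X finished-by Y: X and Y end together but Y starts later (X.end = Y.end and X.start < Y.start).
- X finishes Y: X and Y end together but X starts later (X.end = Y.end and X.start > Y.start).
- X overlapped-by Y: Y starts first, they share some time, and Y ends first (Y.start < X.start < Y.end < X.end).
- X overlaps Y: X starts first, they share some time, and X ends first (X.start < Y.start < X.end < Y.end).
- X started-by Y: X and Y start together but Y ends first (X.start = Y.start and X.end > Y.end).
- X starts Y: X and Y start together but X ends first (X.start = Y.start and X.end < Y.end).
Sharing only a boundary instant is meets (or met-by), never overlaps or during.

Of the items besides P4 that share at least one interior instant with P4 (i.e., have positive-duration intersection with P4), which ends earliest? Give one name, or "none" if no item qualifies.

Target P4 = [118, 203].
P1 [385, 416] → after → excluded.
P2 [35, 77] → before → excluded.
P3 [326, 534] → after → excluded.
P5 [534, 539] → after → excluded.
P6 [146, 295] → overlapped-by → candidate.
P7 [82, 322] → contains → candidate.
P8 [40, 66] → before → excluded.
P9 [82, 146] → overlaps → candidate.
Among candidates, earliest end is 146 → P9.

P9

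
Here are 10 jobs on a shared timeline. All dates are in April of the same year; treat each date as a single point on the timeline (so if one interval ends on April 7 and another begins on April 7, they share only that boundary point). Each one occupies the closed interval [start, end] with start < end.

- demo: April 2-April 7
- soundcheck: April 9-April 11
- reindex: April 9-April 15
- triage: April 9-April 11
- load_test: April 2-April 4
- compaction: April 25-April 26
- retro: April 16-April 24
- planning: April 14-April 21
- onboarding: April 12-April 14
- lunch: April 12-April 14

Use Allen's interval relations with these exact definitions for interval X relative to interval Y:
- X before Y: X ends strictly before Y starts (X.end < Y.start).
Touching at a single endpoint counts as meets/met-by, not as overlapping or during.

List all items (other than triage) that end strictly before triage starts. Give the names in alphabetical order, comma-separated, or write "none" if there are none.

demo, load_test

Target triage = [April 9, April 11].
compaction [April 25, April 26] → after → no.
demo [April 2, April 7] → before → yes.
load_test [April 2, April 4] → before → yes.
lunch [April 12, April 14] → after → no.
onboarding [April 12, April 14] → after → no.
planning [April 14, April 21] → after → no.
reindex [April 9, April 15] → started-by → no.
retro [April 16, April 24] → after → no.
soundcheck [April 9, April 11] → equals → no.
Result: demo, load_test.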